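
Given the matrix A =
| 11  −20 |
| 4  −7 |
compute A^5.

[[1211, −2420], [484, −967]]

tr A = 4 and det A = 3, so the characteristic polynomial is λ² − (4)λ + (3) with roots 3 and 1.
Eigenvectors give P = [[5, 2], [2, 1]] with P⁻¹ = [[1, −2], [−2, 5]], and A = P·diag(3, 1)·P⁻¹.
Then A^5 = P·diag(243, 1)·P⁻¹ = [[1215, 2], [486, 1]] · [[1, −2], [−2, 5]] = [[1211, −2420], [484, −967]].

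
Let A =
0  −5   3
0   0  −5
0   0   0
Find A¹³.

[[0, 0, 0], [0, 0, 0], [0, 0, 0]]

A is strictly triangular, hence nilpotent: A³ = 0, so A¹³ = 0.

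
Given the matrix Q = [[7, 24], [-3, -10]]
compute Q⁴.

[[-119, -360], [45, 136]]

tr Q = -3 and det Q = 2, so the characteristic polynomial is λ² − (-3)λ + (2) with roots -2 and -1.
Eigenvectors give P = [[-8, -3], [3, 1]] with P⁻¹ = [[1, 3], [-3, -8]], and Q = P·diag(-2, -1)·P⁻¹.
Then Q⁴ = P·diag(16, 1)·P⁻¹ = [[-128, -3], [48, 1]] · [[1, 3], [-3, -8]] = [[-119, -360], [45, 136]].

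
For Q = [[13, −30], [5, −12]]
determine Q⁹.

[[60073, −121170], [20195, −40902]]

tr Q = 1 and det Q = −6, so the characteristic polynomial is λ² − (1)λ + (−6) with roots 3 and −2.
Eigenvectors give P = [[−3, 2], [−1, 1]] with P⁻¹ = [[−1, 2], [−1, 3]], and Q = P·diag(3, −2)·P⁻¹.
Then Q⁹ = P·diag(19683, −512)·P⁻¹ = [[−59049, −1024], [−19683, −512]] · [[−1, 2], [−1, 3]] = [[60073, −121170], [20195, −40902]].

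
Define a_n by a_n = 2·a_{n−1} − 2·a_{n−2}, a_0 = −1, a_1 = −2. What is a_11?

0

With companion matrix Q = [[2, −2], [1, 0]], [a_n, a_{n−1}]ᵀ = Q·[a_{n−1}, a_{n−2}]ᵀ, so [a_11, a_10]ᵀ = Q^10·[a_1, a_0]ᵀ.
Q^10 = [[32, −64], [32, −32]], giving [a_11, a_10]ᵀ = [[0], [−32]].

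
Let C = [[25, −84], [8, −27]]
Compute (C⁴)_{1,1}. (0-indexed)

561

tr C = −2 and det C = −3, so the characteristic polynomial is λ² − (−2)λ + (−3) with roots 1 and −3.
Eigenvectors give P = [[7, 3], [2, 1]] with P⁻¹ = [[1, −3], [−2, 7]], and C = P·diag(1, −3)·P⁻¹.
Then C⁴ = P·diag(1, 81)·P⁻¹ = [[7, 243], [2, 81]] · [[1, −3], [−2, 7]] = [[−479, 1680], [−160, 561]].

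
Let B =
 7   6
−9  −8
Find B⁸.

tr B = −1 and det B = −2, so the characteristic polynomial is λ² − (−1)λ + (−2) with roots −2 and 1.
Eigenvectors give P = [[−2, −1], [3, 1]] with P⁻¹ = [[1, 1], [−3, −2]], and B = P·diag(−2, 1)·P⁻¹.
Then B⁸ = P·diag(256, 1)·P⁻¹ = [[−512, −1], [768, 1]] · [[1, 1], [−3, −2]] = [[−509, −510], [765, 766]].

[[−509, −510], [765, 766]]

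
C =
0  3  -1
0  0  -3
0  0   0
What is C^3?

[[0, 0, 0], [0, 0, 0], [0, 0, 0]]

C is strictly triangular, hence nilpotent: C^3 = 0, so C^3 = 0.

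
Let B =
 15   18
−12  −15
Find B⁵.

[[1215, 1458], [−972, −1215]]

tr B = 0 and det B = −9, so the characteristic polynomial is λ² − (0)λ + (−9) with roots 3 and −3.
Eigenvectors give P = [[3, −1], [−2, 1]] with P⁻¹ = [[1, 1], [2, 3]], and B = P·diag(3, −3)·P⁻¹.
Then B⁵ = P·diag(243, −243)·P⁻¹ = [[729, 243], [−486, −243]] · [[1, 1], [2, 3]] = [[1215, 1458], [−972, −1215]].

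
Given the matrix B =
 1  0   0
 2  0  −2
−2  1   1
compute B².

[[1, 0, 0], [6, −2, −2], [−2, 1, −1]]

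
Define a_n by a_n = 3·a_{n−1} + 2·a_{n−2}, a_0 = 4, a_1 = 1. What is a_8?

With companion matrix C = [[3, 2], [1, 0]], [a_n, a_{n−1}]ᵀ = C·[a_{n−1}, a_{n−2}]ᵀ, so [a_8, a_7]ᵀ = C^7·[a_1, a_0]ᵀ.
C^7 = [[6279, 3526], [1763, 990]], giving [a_8, a_7]ᵀ = [[20383], [5723]].

20383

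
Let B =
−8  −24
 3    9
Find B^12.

B² = B (a projection; rank 1, trace 1), so B^12 = B.

[[−8, −24], [3, 9]]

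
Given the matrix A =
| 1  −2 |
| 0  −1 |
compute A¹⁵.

A² = I (check: tr A = 0 and det A = −1), so A¹⁵ = A since 15 is odd.

[[1, −2], [0, −1]]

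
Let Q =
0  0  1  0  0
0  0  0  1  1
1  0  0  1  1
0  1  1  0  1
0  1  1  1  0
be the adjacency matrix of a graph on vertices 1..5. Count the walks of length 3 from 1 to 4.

1

The number of length-3 walks from vertex 1 to vertex 4 is entry (1,4) of Q³, where Q is the adjacency matrix.
Q² = [[1, 0, 0, 1, 1], [0, 2, 2, 1, 1], [0, 2, 3, 1, 1], [1, 1, 1, 3, 2], [1, 1, 1, 2, 3]]
Q³ = [[0, 2, 3, 1, 1], [2, 2, 2, 5, 5], [3, 2, 2, 6, 6], [1, 5, 6, 4, 5], [1, 5, 6, 5, 4]]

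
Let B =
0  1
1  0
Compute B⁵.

B² = I (check: tr B = 0 and det B = -1), so B⁵ = B since 5 is odd.

[[0, 1], [1, 0]]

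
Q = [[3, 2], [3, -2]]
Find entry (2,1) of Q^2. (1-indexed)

3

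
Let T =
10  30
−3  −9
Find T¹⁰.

T² = T (a projection; rank 1, trace 1), so T¹⁰ = T.

[[10, 30], [−3, −9]]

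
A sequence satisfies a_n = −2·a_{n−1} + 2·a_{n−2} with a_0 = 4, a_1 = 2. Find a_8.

832

With companion matrix M = [[−2, 2], [1, 0]], [a_n, a_{n−1}]ᵀ = M·[a_{n−1}, a_{n−2}]ᵀ, so [a_8, a_7]ᵀ = M^7·[a_1, a_0]ᵀ.
M^7 = [[−896, 656], [328, −240]], giving [a_8, a_7]ᵀ = [[832], [−304]].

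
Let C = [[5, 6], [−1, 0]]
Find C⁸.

tr C = 5 and det C = 6, so the characteristic polynomial is λ² − (5)λ + (6) with roots 2 and 3.
Eigenvectors give P = [[2, 3], [−1, −1]] with P⁻¹ = [[−1, −3], [1, 2]], and C = P·diag(2, 3)·P⁻¹.
Then C⁸ = P·diag(256, 6561)·P⁻¹ = [[512, 19683], [−256, −6561]] · [[−1, −3], [1, 2]] = [[19171, 37830], [−6305, −12354]].

[[19171, 37830], [−6305, −12354]]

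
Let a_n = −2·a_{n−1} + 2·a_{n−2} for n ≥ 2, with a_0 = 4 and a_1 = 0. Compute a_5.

With companion matrix Q = [[−2, 2], [1, 0]], [a_n, a_{n−1}]ᵀ = Q·[a_{n−1}, a_{n−2}]ᵀ, so [a_5, a_4]ᵀ = Q⁴·[a_1, a_0]ᵀ.
Q⁴ = [[44, −32], [−16, 12]], giving [a_5, a_4]ᵀ = [[−128], [48]].

−128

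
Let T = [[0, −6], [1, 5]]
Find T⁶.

[[−1266, −3990], [665, 2059]]

tr T = 5 and det T = 6, so the characteristic polynomial is λ² − (5)λ + (6) with roots 2 and 3.
Eigenvectors give P = [[3, −2], [−1, 1]] with P⁻¹ = [[1, 2], [1, 3]], and T = P·diag(2, 3)·P⁻¹.
Then T⁶ = P·diag(64, 729)·P⁻¹ = [[192, −1458], [−64, 729]] · [[1, 2], [1, 3]] = [[−1266, −3990], [665, 2059]].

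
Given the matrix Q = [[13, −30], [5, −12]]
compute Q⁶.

[[2059, −3990], [665, −1266]]

tr Q = 1 and det Q = −6, so the characteristic polynomial is λ² − (1)λ + (−6) with roots −2 and 3.
Eigenvectors give P = [[2, 3], [1, 1]] with P⁻¹ = [[−1, 3], [1, −2]], and Q = P·diag(−2, 3)·P⁻¹.
Then Q⁶ = P·diag(64, 729)·P⁻¹ = [[128, 2187], [64, 729]] · [[−1, 3], [1, −2]] = [[2059, −3990], [665, −1266]].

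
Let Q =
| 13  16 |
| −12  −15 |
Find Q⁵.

[[733, 976], [−732, −975]]

tr Q = −2 and det Q = −3, so the characteristic polynomial is λ² − (−2)λ + (−3) with roots 1 and −3.
Eigenvectors give P = [[−4, 1], [3, −1]] with P⁻¹ = [[−1, −1], [−3, −4]], and Q = P·diag(1, −3)·P⁻¹.
Then Q⁵ = P·diag(1, −243)·P⁻¹ = [[−4, −243], [3, 243]] · [[−1, −1], [−3, −4]] = [[733, 976], [−732, −975]].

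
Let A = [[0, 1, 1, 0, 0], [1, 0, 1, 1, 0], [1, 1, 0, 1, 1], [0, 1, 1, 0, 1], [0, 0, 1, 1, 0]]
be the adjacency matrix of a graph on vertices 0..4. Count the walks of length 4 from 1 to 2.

The number of length-4 walks from vertex 1 to vertex 2 is entry (1,2) of A⁴, where A is the adjacency matrix.
A² = [[2, 1, 1, 2, 1], [1, 3, 2, 1, 2], [1, 2, 4, 2, 1], [2, 1, 2, 3, 1], [1, 2, 1, 1, 2]]
A³ = [[2, 5, 6, 3, 3], [5, 4, 7, 7, 3], [6, 7, 6, 7, 6], [3, 7, 7, 4, 5], [3, 3, 6, 5, 2]]
A⁴ = [[11, 11, 13, 14, 9], [11, 19, 19, 14, 14], [13, 19, 26, 19, 13], [14, 14, 19, 19, 11], [9, 14, 13, 11, 11]]

19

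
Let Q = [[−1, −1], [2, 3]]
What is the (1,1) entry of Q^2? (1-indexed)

−1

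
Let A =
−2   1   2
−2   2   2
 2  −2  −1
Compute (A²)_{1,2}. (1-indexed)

−4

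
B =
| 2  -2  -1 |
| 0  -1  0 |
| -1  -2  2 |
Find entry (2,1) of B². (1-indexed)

0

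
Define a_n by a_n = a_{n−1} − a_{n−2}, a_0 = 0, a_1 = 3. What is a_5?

−3

With companion matrix C = [[1, −1], [1, 0]], [a_n, a_{n−1}]ᵀ = C·[a_{n−1}, a_{n−2}]ᵀ, so [a_5, a_4]ᵀ = C⁴·[a_1, a_0]ᵀ.
C⁴ = [[−1, 1], [−1, 0]], giving [a_5, a_4]ᵀ = [[−3], [−3]].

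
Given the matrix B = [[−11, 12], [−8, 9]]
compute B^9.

[[−59051, 59052], [−39368, 39369]]

tr B = −2 and det B = −3, so the characteristic polynomial is λ² − (−2)λ + (−3) with roots −3 and 1.
Eigenvectors give P = [[3, 1], [2, 1]] with P⁻¹ = [[1, −1], [−2, 3]], and B = P·diag(−3, 1)·P⁻¹.
Then B^9 = P·diag(−19683, 1)·P⁻¹ = [[−59049, 1], [−39366, 1]] · [[1, −1], [−2, 3]] = [[−59051, 59052], [−39368, 39369]].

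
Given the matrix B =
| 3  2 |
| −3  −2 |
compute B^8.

B² = B (a projection; rank 1, trace 1), so B^8 = B.

[[3, 2], [−3, −2]]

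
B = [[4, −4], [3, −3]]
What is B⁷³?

[[4, −4], [3, −3]]

B² = B (a projection; rank 1, trace 1), so B⁷³ = B.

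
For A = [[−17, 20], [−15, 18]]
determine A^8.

[[−18659, 25220], [−18915, 25476]]

tr A = 1 and det A = −6, so the characteristic polynomial is λ² − (1)λ + (−6) with roots 3 and −2.
Eigenvectors give P = [[1, 4], [1, 3]] with P⁻¹ = [[−3, 4], [1, −1]], and A = P·diag(3, −2)·P⁻¹.
Then A^8 = P·diag(6561, 256)·P⁻¹ = [[6561, 1024], [6561, 768]] · [[−3, 4], [1, −1]] = [[−18659, 25220], [−18915, 25476]].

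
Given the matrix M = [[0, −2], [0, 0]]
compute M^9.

[[0, 0], [0, 0]]

M is strictly triangular, hence nilpotent: M^2 = 0, so M^9 = 0.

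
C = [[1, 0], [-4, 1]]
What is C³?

C = I + N where N = [[0, 0], [-4, 0]] is strictly lower-triangular, so N² = 0.
(I + N)³ = I + 3·N = [[1, 0], [-12, 1]].

[[1, 0], [-12, 1]]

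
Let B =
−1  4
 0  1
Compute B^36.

B² = I (check: tr B = 0 and det B = −1), so B^36 = I since 36 is even.

[[1, 0], [0, 1]]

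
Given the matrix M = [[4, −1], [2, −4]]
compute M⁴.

[[196, 0], [0, 196]]

M² = [[14, 0], [0, 14]]
M³ = [[56, −14], [28, −56]]
M⁴ = [[196, 0], [0, 196]]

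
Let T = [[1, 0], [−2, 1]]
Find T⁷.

[[1, 0], [−14, 1]]

T = I + N where N = [[0, 0], [−2, 0]] is strictly lower-triangular, so N² = 0.
(I + N)⁷ = I + 7·N = [[1, 0], [−14, 1]].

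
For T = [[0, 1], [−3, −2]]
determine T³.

[[6, 1], [−3, 4]]

T² = [[−3, −2], [6, 1]]
T³ = [[6, 1], [−3, 4]]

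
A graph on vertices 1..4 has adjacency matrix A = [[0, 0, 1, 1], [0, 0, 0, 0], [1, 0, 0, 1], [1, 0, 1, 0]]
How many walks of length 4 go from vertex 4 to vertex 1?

5

The number of length-4 walks from vertex 4 to vertex 1 is entry (4,1) of A⁴, where A is the adjacency matrix.
A² = [[2, 0, 1, 1], [0, 0, 0, 0], [1, 0, 2, 1], [1, 0, 1, 2]]
A³ = [[2, 0, 3, 3], [0, 0, 0, 0], [3, 0, 2, 3], [3, 0, 3, 2]]
A⁴ = [[6, 0, 5, 5], [0, 0, 0, 0], [5, 0, 6, 5], [5, 0, 5, 6]]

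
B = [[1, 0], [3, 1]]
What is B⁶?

[[1, 0], [18, 1]]

B = I + N where N = [[0, 0], [3, 0]] is strictly lower-triangular, so N² = 0.
(I + N)⁶ = I + 6·N = [[1, 0], [18, 1]].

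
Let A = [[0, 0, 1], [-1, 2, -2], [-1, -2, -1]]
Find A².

[[-1, -2, -1], [0, 8, -3], [3, -2, 4]]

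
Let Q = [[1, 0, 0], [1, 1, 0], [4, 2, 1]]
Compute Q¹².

[[1, 0, 0], [12, 1, 0], [180, 24, 1]]

Q = I + N where N = [[0, 0, 0], [1, 0, 0], [4, 2, 0]] is strictly lower-triangular, so N³ = 0.
(I + N)¹² = I + 12·N + 66·N² = [[1, 0, 0], [12, 1, 0], [180, 24, 1]].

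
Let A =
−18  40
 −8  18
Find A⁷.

tr A = 0 and det A = −4, so the characteristic polynomial is λ² − (0)λ + (−4) with roots −2 and 2.
Eigenvectors give P = [[5, 2], [2, 1]] with P⁻¹ = [[1, −2], [−2, 5]], and A = P·diag(−2, 2)·P⁻¹.
Then A⁷ = P·diag(−128, 128)·P⁻¹ = [[−640, 256], [−256, 128]] · [[1, −2], [−2, 5]] = [[−1152, 2560], [−512, 1152]].

[[−1152, 2560], [−512, 1152]]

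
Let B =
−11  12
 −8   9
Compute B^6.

[[2185, −2184], [1456, −1455]]

tr B = −2 and det B = −3, so the characteristic polynomial is λ² − (−2)λ + (−3) with roots −3 and 1.
Eigenvectors give P = [[−3, 1], [−2, 1]] with P⁻¹ = [[−1, 1], [−2, 3]], and B = P·diag(−3, 1)·P⁻¹.
Then B^6 = P·diag(729, 1)·P⁻¹ = [[−2187, 1], [−1458, 1]] · [[−1, 1], [−2, 3]] = [[2185, −2184], [1456, −1455]].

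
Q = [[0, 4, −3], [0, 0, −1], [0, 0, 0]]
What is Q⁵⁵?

[[0, 0, 0], [0, 0, 0], [0, 0, 0]]

Q is strictly triangular, hence nilpotent: Q³ = 0, so Q⁵⁵ = 0.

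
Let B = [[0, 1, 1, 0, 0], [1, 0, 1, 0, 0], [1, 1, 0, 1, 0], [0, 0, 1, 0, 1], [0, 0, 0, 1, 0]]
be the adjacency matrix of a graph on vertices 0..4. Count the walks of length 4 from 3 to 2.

The number of length-4 walks from vertex 3 to vertex 2 is entry (3,2) of B⁴, where B is the adjacency matrix.
B² = [[2, 1, 1, 1, 0], [1, 2, 1, 1, 0], [1, 1, 3, 0, 1], [1, 1, 0, 2, 0], [0, 0, 1, 0, 1]]
B³ = [[2, 3, 4, 1, 1], [3, 2, 4, 1, 1], [4, 4, 2, 4, 0], [1, 1, 4, 0, 2], [1, 1, 0, 2, 0]]
B⁴ = [[7, 6, 6, 5, 1], [6, 7, 6, 5, 1], [6, 6, 12, 2, 4], [5, 5, 2, 6, 0], [1, 1, 4, 0, 2]]

2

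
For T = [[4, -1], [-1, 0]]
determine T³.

T² = [[17, -4], [-4, 1]]
T³ = [[72, -17], [-17, 4]]

[[72, -17], [-17, 4]]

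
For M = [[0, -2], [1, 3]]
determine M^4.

[[-14, -30], [15, 31]]

tr M = 3 and det M = 2, so the characteristic polynomial is λ² − (3)λ + (2) with roots 2 and 1.
Eigenvectors give P = [[-1, 2], [1, -1]] with P⁻¹ = [[1, 2], [1, 1]], and M = P·diag(2, 1)·P⁻¹.
Then M^4 = P·diag(16, 1)·P⁻¹ = [[-16, 2], [16, -1]] · [[1, 2], [1, 1]] = [[-14, -30], [15, 31]].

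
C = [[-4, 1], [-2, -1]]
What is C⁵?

[[-454, 211], [-422, 179]]

tr C = -5 and det C = 6, so the characteristic polynomial is λ² − (-5)λ + (6) with roots -2 and -3.
Eigenvectors give P = [[-1, 1], [-2, 1]] with P⁻¹ = [[1, -1], [2, -1]], and C = P·diag(-2, -3)·P⁻¹.
Then C⁵ = P·diag(-32, -243)·P⁻¹ = [[32, -243], [64, -243]] · [[1, -1], [2, -1]] = [[-454, 211], [-422, 179]].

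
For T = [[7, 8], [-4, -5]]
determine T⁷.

[[4375, 4376], [-2188, -2189]]

tr T = 2 and det T = -3, so the characteristic polynomial is λ² − (2)λ + (-3) with roots -1 and 3.
Eigenvectors give P = [[1, 2], [-1, -1]] with P⁻¹ = [[-1, -2], [1, 1]], and T = P·diag(-1, 3)·P⁻¹.
Then T⁷ = P·diag(-1, 2187)·P⁻¹ = [[-1, 4374], [1, -2187]] · [[-1, -2], [1, 1]] = [[4375, 4376], [-2188, -2189]].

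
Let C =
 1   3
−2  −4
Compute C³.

[[13, 21], [−14, −22]]

tr C = −3 and det C = 2, so the characteristic polynomial is λ² − (−3)λ + (2) with roots −2 and −1.
Eigenvectors give P = [[1, −3], [−1, 2]] with P⁻¹ = [[−2, −3], [−1, −1]], and C = P·diag(−2, −1)·P⁻¹.
Then C³ = P·diag(−8, −1)·P⁻¹ = [[−8, 3], [8, −2]] · [[−2, −3], [−1, −1]] = [[13, 21], [−14, −22]].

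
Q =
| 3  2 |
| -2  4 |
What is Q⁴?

Q² = [[5, 14], [-14, 12]]
Q³ = [[-13, 66], [-66, 20]]
Q⁴ = [[-171, 238], [-238, -52]]

[[-171, 238], [-238, -52]]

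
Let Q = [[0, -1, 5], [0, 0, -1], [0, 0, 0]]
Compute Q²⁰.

[[0, 0, 0], [0, 0, 0], [0, 0, 0]]

Q is strictly triangular, hence nilpotent: Q³ = 0, so Q²⁰ = 0.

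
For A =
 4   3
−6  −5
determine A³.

tr A = −1 and det A = −2, so the characteristic polynomial is λ² − (−1)λ + (−2) with roots 1 and −2.
Eigenvectors give P = [[1, −1], [−1, 2]] with P⁻¹ = [[2, 1], [1, 1]], and A = P·diag(1, −2)·P⁻¹.
Then A³ = P·diag(1, −8)·P⁻¹ = [[1, 8], [−1, −16]] · [[2, 1], [1, 1]] = [[10, 9], [−18, −17]].

[[10, 9], [−18, −17]]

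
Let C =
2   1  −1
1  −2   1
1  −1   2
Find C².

[[4, 1, −3], [1, 4, −1], [3, 1, 2]]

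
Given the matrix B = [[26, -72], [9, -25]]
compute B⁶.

tr B = 1 and det B = -2, so the characteristic polynomial is λ² − (1)λ + (-2) with roots -1 and 2.
Eigenvectors give P = [[-8, 3], [-3, 1]] with P⁻¹ = [[1, -3], [3, -8]], and B = P·diag(-1, 2)·P⁻¹.
Then B⁶ = P·diag(1, 64)·P⁻¹ = [[-8, 192], [-3, 64]] · [[1, -3], [3, -8]] = [[568, -1512], [189, -503]].

[[568, -1512], [189, -503]]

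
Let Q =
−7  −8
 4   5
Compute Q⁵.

tr Q = −2 and det Q = −3, so the characteristic polynomial is λ² − (−2)λ + (−3) with roots 1 and −3.
Eigenvectors give P = [[−1, −2], [1, 1]] with P⁻¹ = [[1, 2], [−1, −1]], and Q = P·diag(1, −3)·P⁻¹.
Then Q⁵ = P·diag(1, −243)·P⁻¹ = [[−1, 486], [1, −243]] · [[1, 2], [−1, −1]] = [[−487, −488], [244, 245]].

[[−487, −488], [244, 245]]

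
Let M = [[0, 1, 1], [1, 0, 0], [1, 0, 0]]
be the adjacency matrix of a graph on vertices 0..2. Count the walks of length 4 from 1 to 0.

The number of length-4 walks from vertex 1 to vertex 0 is entry (1,0) of M^4, where M is the adjacency matrix.
M^2 = [[2, 0, 0], [0, 1, 1], [0, 1, 1]]
M^3 = [[0, 2, 2], [2, 0, 0], [2, 0, 0]]
M^4 = [[4, 0, 0], [0, 2, 2], [0, 2, 2]]

0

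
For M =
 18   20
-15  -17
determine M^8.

tr M = 1 and det M = -6, so the characteristic polynomial is λ² − (1)λ + (-6) with roots 3 and -2.
Eigenvectors give P = [[4, -1], [-3, 1]] with P⁻¹ = [[1, 1], [3, 4]], and M = P·diag(3, -2)·P⁻¹.
Then M^8 = P·diag(6561, 256)·P⁻¹ = [[26244, -256], [-19683, 256]] · [[1, 1], [3, 4]] = [[25476, 25220], [-18915, -18659]].

[[25476, 25220], [-18915, -18659]]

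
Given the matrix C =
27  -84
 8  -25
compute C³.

[[195, -588], [56, -169]]

tr C = 2 and det C = -3, so the characteristic polynomial is λ² − (2)λ + (-3) with roots -1 and 3.
Eigenvectors give P = [[3, 7], [1, 2]] with P⁻¹ = [[-2, 7], [1, -3]], and C = P·diag(-1, 3)·P⁻¹.
Then C³ = P·diag(-1, 27)·P⁻¹ = [[-3, 189], [-1, 54]] · [[-2, 7], [1, -3]] = [[195, -588], [56, -169]].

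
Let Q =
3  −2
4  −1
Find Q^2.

[[1, −4], [8, −7]]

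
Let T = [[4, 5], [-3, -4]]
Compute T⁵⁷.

T² = I (check: tr T = 0 and det T = -1), so T⁵⁷ = T since 57 is odd.

[[4, 5], [-3, -4]]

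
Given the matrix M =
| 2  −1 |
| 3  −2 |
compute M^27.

[[2, −1], [3, −2]]

M² = I (check: tr M = 0 and det M = −1), so M^27 = M since 27 is odd.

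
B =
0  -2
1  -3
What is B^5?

[[30, -62], [31, -63]]

tr B = -3 and det B = 2, so the characteristic polynomial is λ² − (-3)λ + (2) with roots -2 and -1.
Eigenvectors give P = [[1, 2], [1, 1]] with P⁻¹ = [[-1, 2], [1, -1]], and B = P·diag(-2, -1)·P⁻¹.
Then B^5 = P·diag(-32, -1)·P⁻¹ = [[-32, -2], [-32, -1]] · [[-1, 2], [1, -1]] = [[30, -62], [31, -63]].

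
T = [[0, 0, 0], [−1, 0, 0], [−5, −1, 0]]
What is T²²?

T is strictly triangular, hence nilpotent: T³ = 0, so T²² = 0.

[[0, 0, 0], [0, 0, 0], [0, 0, 0]]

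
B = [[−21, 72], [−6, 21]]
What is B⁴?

tr B = 0 and det B = −9, so the characteristic polynomial is λ² − (0)λ + (−9) with roots 3 and −3.
Eigenvectors give P = [[3, 4], [1, 1]] with P⁻¹ = [[−1, 4], [1, −3]], and B = P·diag(3, −3)·P⁻¹.
Then B⁴ = P·diag(81, 81)·P⁻¹ = [[243, 324], [81, 81]] · [[−1, 4], [1, −3]] = [[81, 0], [0, 81]].

[[81, 0], [0, 81]]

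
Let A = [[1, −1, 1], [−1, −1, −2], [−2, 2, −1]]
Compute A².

[[0, 2, 2], [4, −2, 3], [−2, −2, −5]]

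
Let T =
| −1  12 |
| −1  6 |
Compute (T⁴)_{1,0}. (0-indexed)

tr T = 5 and det T = 6, so the characteristic polynomial is λ² − (5)λ + (6) with roots 3 and 2.
Eigenvectors give P = [[−3, 4], [−1, 1]] with P⁻¹ = [[1, −4], [1, −3]], and T = P·diag(3, 2)·P⁻¹.
Then T⁴ = P·diag(81, 16)·P⁻¹ = [[−243, 64], [−81, 16]] · [[1, −4], [1, −3]] = [[−179, 780], [−65, 276]].

−65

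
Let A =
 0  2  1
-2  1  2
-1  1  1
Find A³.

[[-11, -2, 6], [0, -7, -4], [-2, -4, -1]]

A² = [[-5, 3, 5], [-4, -1, 2], [-3, 0, 2]]
A³ = [[-11, -2, 6], [0, -7, -4], [-2, -4, -1]]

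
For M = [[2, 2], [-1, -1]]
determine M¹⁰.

M² = M (a projection; rank 1, trace 1), so M¹⁰ = M.

[[2, 2], [-1, -1]]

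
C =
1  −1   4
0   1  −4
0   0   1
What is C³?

C = I + N where N = [[0, −1, 4], [0, 0, −4], [0, 0, 0]] is strictly upper-triangular, so N³ = 0.
(I + N)³ = I + 3·N + 3·N² = [[1, −3, 24], [0, 1, −12], [0, 0, 1]].

[[1, −3, 24], [0, 1, −12], [0, 0, 1]]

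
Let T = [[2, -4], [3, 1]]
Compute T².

[[-8, -12], [9, -11]]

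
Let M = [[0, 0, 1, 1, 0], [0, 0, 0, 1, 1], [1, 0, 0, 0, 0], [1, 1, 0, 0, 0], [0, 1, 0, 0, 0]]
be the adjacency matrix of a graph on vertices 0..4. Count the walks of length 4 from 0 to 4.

The number of length-4 walks from vertex 0 to vertex 4 is entry (0,4) of M⁴, where M is the adjacency matrix.
M² = [[2, 1, 0, 0, 0], [1, 2, 0, 0, 0], [0, 0, 1, 1, 0], [0, 0, 1, 2, 1], [0, 0, 0, 1, 1]]
M³ = [[0, 0, 2, 3, 1], [0, 0, 1, 3, 2], [2, 1, 0, 0, 0], [3, 3, 0, 0, 0], [1, 2, 0, 0, 0]]
M⁴ = [[5, 4, 0, 0, 0], [4, 5, 0, 0, 0], [0, 0, 2, 3, 1], [0, 0, 3, 6, 3], [0, 0, 1, 3, 2]]

0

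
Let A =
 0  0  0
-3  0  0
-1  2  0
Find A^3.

A is strictly triangular, hence nilpotent: A^3 = 0, so A^3 = 0.

[[0, 0, 0], [0, 0, 0], [0, 0, 0]]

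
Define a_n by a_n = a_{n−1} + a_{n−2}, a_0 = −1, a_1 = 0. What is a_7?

With companion matrix C = [[1, 1], [1, 0]], [a_n, a_{n−1}]ᵀ = C·[a_{n−1}, a_{n−2}]ᵀ, so [a_7, a_6]ᵀ = C^6·[a_1, a_0]ᵀ.
C^6 = [[13, 8], [8, 5]], giving [a_7, a_6]ᵀ = [[−8], [−5]].

−8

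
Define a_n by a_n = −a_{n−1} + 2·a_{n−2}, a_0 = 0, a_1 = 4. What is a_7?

172

With companion matrix T = [[−1, 2], [1, 0]], [a_n, a_{n−1}]ᵀ = T·[a_{n−1}, a_{n−2}]ᵀ, so [a_7, a_6]ᵀ = T^6·[a_1, a_0]ᵀ.
T^6 = [[43, −42], [−21, 22]], giving [a_7, a_6]ᵀ = [[172], [−84]].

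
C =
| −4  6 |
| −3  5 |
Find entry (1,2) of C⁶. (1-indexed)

126

tr C = 1 and det C = −2, so the characteristic polynomial is λ² − (1)λ + (−2) with roots −1 and 2.
Eigenvectors give P = [[−2, −1], [−1, −1]] with P⁻¹ = [[−1, 1], [1, −2]], and C = P·diag(−1, 2)·P⁻¹.
Then C⁶ = P·diag(1, 64)·P⁻¹ = [[−2, −64], [−1, −64]] · [[−1, 1], [1, −2]] = [[−62, 126], [−63, 127]].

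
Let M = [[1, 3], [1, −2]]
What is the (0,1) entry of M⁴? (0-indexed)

M² = [[4, −3], [−1, 7]]
M³ = [[1, 18], [6, −17]]
M⁴ = [[19, −33], [−11, 52]]

−33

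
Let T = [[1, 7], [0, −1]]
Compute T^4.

T² = I (check: tr T = 0 and det T = −1), so T^4 = I since 4 is even.

[[1, 0], [0, 1]]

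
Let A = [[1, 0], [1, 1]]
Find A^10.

A = I + N where N = [[0, 0], [1, 0]] is strictly lower-triangular, so N^2 = 0.
(I + N)^10 = I + 10·N = [[1, 0], [10, 1]].

[[1, 0], [10, 1]]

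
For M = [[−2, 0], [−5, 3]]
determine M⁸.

tr M = 1 and det M = −6, so the characteristic polynomial is λ² − (1)λ + (−6) with roots 3 and −2.
Eigenvectors give P = [[0, −1], [1, −1]] with P⁻¹ = [[−1, 1], [−1, 0]], and M = P·diag(3, −2)·P⁻¹.
Then M⁸ = P·diag(6561, 256)·P⁻¹ = [[0, −256], [6561, −256]] · [[−1, 1], [−1, 0]] = [[256, 0], [−6305, 6561]].

[[256, 0], [−6305, 6561]]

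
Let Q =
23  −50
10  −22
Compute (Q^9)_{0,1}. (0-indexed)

−201950

tr Q = 1 and det Q = −6, so the characteristic polynomial is λ² − (1)λ + (−6) with roots −2 and 3.
Eigenvectors give P = [[2, 5], [1, 2]] with P⁻¹ = [[−2, 5], [1, −2]], and Q = P·diag(−2, 3)·P⁻¹.
Then Q^9 = P·diag(−512, 19683)·P⁻¹ = [[−1024, 98415], [−512, 39366]] · [[−2, 5], [1, −2]] = [[100463, −201950], [40390, −81292]].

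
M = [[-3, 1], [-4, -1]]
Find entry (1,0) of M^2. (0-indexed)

16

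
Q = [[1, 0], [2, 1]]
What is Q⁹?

[[1, 0], [18, 1]]

Q = I + N where N = [[0, 0], [2, 0]] is strictly lower-triangular, so N² = 0.
(I + N)⁹ = I + 9·N = [[1, 0], [18, 1]].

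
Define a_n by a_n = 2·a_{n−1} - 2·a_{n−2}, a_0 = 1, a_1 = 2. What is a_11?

0

With companion matrix A = [[2, -2], [1, 0]], [a_n, a_{n−1}]ᵀ = A·[a_{n−1}, a_{n−2}]ᵀ, so [a_11, a_10]ᵀ = A¹⁰·[a_1, a_0]ᵀ.
A¹⁰ = [[32, -64], [32, -32]], giving [a_11, a_10]ᵀ = [[0], [32]].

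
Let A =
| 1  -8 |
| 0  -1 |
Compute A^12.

[[1, 0], [0, 1]]

A² = I (check: tr A = 0 and det A = -1), so A^12 = I since 12 is even.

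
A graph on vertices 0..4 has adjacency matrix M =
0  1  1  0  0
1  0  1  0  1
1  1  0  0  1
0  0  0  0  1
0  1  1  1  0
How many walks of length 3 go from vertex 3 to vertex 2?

The number of length-3 walks from vertex 3 to vertex 2 is entry (3,2) of M³, where M is the adjacency matrix.
M² = [[2, 1, 1, 0, 2], [1, 3, 2, 1, 1], [1, 2, 3, 1, 1], [0, 1, 1, 1, 0], [2, 1, 1, 0, 3]]
M³ = [[2, 5, 5, 2, 2], [5, 4, 5, 1, 6], [5, 5, 4, 1, 6], [2, 1, 1, 0, 3], [2, 6, 6, 3, 2]]

1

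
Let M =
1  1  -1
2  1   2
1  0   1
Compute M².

[[2, 2, 0], [6, 3, 2], [2, 1, 0]]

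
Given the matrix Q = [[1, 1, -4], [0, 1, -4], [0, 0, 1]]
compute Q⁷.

[[1, 7, -112], [0, 1, -28], [0, 0, 1]]

Q = I + N where N = [[0, 1, -4], [0, 0, -4], [0, 0, 0]] is strictly upper-triangular, so N³ = 0.
(I + N)⁷ = I + 7·N + 21·N² = [[1, 7, -112], [0, 1, -28], [0, 0, 1]].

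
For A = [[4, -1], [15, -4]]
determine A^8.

A² = I (check: tr A = 0 and det A = -1), so A^8 = I since 8 is even.

[[1, 0], [0, 1]]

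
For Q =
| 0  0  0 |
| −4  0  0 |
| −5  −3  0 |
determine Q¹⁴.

Q is strictly triangular, hence nilpotent: Q³ = 0, so Q¹⁴ = 0.

[[0, 0, 0], [0, 0, 0], [0, 0, 0]]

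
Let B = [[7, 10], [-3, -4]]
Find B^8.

[[1531, 2550], [-765, -1274]]

tr B = 3 and det B = 2, so the characteristic polynomial is λ² − (3)λ + (2) with roots 2 and 1.
Eigenvectors give P = [[2, -5], [-1, 3]] with P⁻¹ = [[3, 5], [1, 2]], and B = P·diag(2, 1)·P⁻¹.
Then B^8 = P·diag(256, 1)·P⁻¹ = [[512, -5], [-256, 3]] · [[3, 5], [1, 2]] = [[1531, 2550], [-765, -1274]].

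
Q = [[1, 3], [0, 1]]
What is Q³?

Q = I + N where N = [[0, 3], [0, 0]] is strictly upper-triangular, so N² = 0.
(I + N)³ = I + 3·N = [[1, 9], [0, 1]].

[[1, 9], [0, 1]]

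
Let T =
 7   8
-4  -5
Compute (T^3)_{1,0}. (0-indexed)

tr T = 2 and det T = -3, so the characteristic polynomial is λ² − (2)λ + (-3) with roots 3 and -1.
Eigenvectors give P = [[2, 1], [-1, -1]] with P⁻¹ = [[1, 1], [-1, -2]], and T = P·diag(3, -1)·P⁻¹.
Then T^3 = P·diag(27, -1)·P⁻¹ = [[54, -1], [-27, 1]] · [[1, 1], [-1, -2]] = [[55, 56], [-28, -29]].

-28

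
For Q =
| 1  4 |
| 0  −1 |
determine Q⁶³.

Q² = I (check: tr Q = 0 and det Q = −1), so Q⁶³ = Q since 63 is odd.

[[1, 4], [0, −1]]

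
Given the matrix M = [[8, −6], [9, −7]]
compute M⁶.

[[190, −126], [189, −125]]

tr M = 1 and det M = −2, so the characteristic polynomial is λ² − (1)λ + (−2) with roots 2 and −1.
Eigenvectors give P = [[1, −2], [1, −3]] with P⁻¹ = [[3, −2], [1, −1]], and M = P·diag(2, −1)·P⁻¹.
Then M⁶ = P·diag(64, 1)·P⁻¹ = [[64, −2], [64, −3]] · [[3, −2], [1, −1]] = [[190, −126], [189, −125]].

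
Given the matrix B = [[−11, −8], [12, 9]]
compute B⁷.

tr B = −2 and det B = −3, so the characteristic polynomial is λ² − (−2)λ + (−3) with roots 1 and −3.
Eigenvectors give P = [[−2, −1], [3, 1]] with P⁻¹ = [[1, 1], [−3, −2]], and B = P·diag(1, −3)·P⁻¹.
Then B⁷ = P·diag(1, −2187)·P⁻¹ = [[−2, 2187], [3, −2187]] · [[1, 1], [−3, −2]] = [[−6563, −4376], [6564, 4377]].

[[−6563, −4376], [6564, 4377]]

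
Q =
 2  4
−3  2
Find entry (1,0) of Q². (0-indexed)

−12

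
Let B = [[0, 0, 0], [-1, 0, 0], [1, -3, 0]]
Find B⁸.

B is strictly triangular, hence nilpotent: B³ = 0, so B⁸ = 0.

[[0, 0, 0], [0, 0, 0], [0, 0, 0]]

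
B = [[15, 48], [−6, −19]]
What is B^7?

[[17487, 52464], [−6558, −19675]]

tr B = −4 and det B = 3, so the characteristic polynomial is λ² − (−4)λ + (3) with roots −1 and −3.
Eigenvectors give P = [[−3, −8], [1, 3]] with P⁻¹ = [[−3, −8], [1, 3]], and B = P·diag(−1, −3)·P⁻¹.
Then B^7 = P·diag(−1, −2187)·P⁻¹ = [[3, 17496], [−1, −6561]] · [[−3, −8], [1, 3]] = [[17487, 52464], [−6558, −19675]].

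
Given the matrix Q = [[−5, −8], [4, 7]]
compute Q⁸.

tr Q = 2 and det Q = −3, so the characteristic polynomial is λ² − (2)λ + (−3) with roots −1 and 3.
Eigenvectors give P = [[2, −1], [−1, 1]] with P⁻¹ = [[1, 1], [1, 2]], and Q = P·diag(−1, 3)·P⁻¹.
Then Q⁸ = P·diag(1, 6561)·P⁻¹ = [[2, −6561], [−1, 6561]] · [[1, 1], [1, 2]] = [[−6559, −13120], [6560, 13121]].

[[−6559, −13120], [6560, 13121]]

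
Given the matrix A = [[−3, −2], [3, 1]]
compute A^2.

[[3, 4], [−6, −5]]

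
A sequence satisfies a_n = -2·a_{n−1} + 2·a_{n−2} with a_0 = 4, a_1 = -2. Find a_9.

-12064

With companion matrix B = [[-2, 2], [1, 0]], [a_n, a_{n−1}]ᵀ = B·[a_{n−1}, a_{n−2}]ᵀ, so [a_9, a_8]ᵀ = B⁸·[a_1, a_0]ᵀ.
B⁸ = [[2448, -1792], [-896, 656]], giving [a_9, a_8]ᵀ = [[-12064], [4416]].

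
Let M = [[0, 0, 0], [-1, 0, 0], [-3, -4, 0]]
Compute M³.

[[0, 0, 0], [0, 0, 0], [0, 0, 0]]

M is strictly triangular, hence nilpotent: M³ = 0, so M³ = 0.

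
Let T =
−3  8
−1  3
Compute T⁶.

[[1, 0], [0, 1]]

T² = I (check: tr T = 0 and det T = −1), so T⁶ = I since 6 is even.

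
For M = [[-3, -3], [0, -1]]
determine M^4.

[[81, 120], [0, 1]]

M^2 = [[9, 12], [0, 1]]
M^3 = [[-27, -39], [0, -1]]
M^4 = [[81, 120], [0, 1]]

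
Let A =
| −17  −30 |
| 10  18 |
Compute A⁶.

[[−1931, −3990], [1330, 2724]]

tr A = 1 and det A = −6, so the characteristic polynomial is λ² − (1)λ + (−6) with roots 3 and −2.
Eigenvectors give P = [[−3, −2], [2, 1]] with P⁻¹ = [[1, 2], [−2, −3]], and A = P·diag(3, −2)·P⁻¹.
Then A⁶ = P·diag(729, 64)·P⁻¹ = [[−2187, −128], [1458, 64]] · [[1, 2], [−2, −3]] = [[−1931, −3990], [1330, 2724]].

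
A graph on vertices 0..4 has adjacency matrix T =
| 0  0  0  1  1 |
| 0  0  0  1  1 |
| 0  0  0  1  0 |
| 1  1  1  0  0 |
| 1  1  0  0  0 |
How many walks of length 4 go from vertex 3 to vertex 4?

The number of length-4 walks from vertex 3 to vertex 4 is entry (3,4) of T^4, where T is the adjacency matrix.
T^2 = [[2, 2, 1, 0, 0], [2, 2, 1, 0, 0], [1, 1, 1, 0, 0], [0, 0, 0, 3, 2], [0, 0, 0, 2, 2]]
T^3 = [[0, 0, 0, 5, 4], [0, 0, 0, 5, 4], [0, 0, 0, 3, 2], [5, 5, 3, 0, 0], [4, 4, 2, 0, 0]]
T^4 = [[9, 9, 5, 0, 0], [9, 9, 5, 0, 0], [5, 5, 3, 0, 0], [0, 0, 0, 13, 10], [0, 0, 0, 10, 8]]

10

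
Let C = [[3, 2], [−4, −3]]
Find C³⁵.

C² = I (check: tr C = 0 and det C = −1), so C³⁵ = C since 35 is odd.

[[3, 2], [−4, −3]]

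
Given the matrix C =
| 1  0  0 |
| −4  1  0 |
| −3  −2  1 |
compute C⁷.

[[1, 0, 0], [−28, 1, 0], [147, −14, 1]]

C = I + N where N = [[0, 0, 0], [−4, 0, 0], [−3, −2, 0]] is strictly lower-triangular, so N³ = 0.
(I + N)⁷ = I + 7·N + 21·N² = [[1, 0, 0], [−28, 1, 0], [147, −14, 1]].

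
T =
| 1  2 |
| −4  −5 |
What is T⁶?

[[−727, −728], [1456, 1457]]

tr T = −4 and det T = 3, so the characteristic polynomial is λ² − (−4)λ + (3) with roots −3 and −1.
Eigenvectors give P = [[−1, −1], [2, 1]] with P⁻¹ = [[1, 1], [−2, −1]], and T = P·diag(−3, −1)·P⁻¹.
Then T⁶ = P·diag(729, 1)·P⁻¹ = [[−729, −1], [1458, 1]] · [[1, 1], [−2, −1]] = [[−727, −728], [1456, 1457]].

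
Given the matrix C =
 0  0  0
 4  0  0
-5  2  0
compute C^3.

[[0, 0, 0], [0, 0, 0], [0, 0, 0]]

C is strictly triangular, hence nilpotent: C^3 = 0, so C^3 = 0.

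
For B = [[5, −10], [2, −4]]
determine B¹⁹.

B² = B (a projection; rank 1, trace 1), so B¹⁹ = B.

[[5, −10], [2, −4]]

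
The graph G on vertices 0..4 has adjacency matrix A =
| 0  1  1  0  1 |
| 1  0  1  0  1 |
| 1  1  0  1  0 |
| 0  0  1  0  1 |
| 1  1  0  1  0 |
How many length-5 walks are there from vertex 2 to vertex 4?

The number of length-5 walks from vertex 2 to vertex 4 is entry (2,4) of A⁵, where A is the adjacency matrix.
A² = [[3, 2, 1, 2, 1], [2, 3, 1, 2, 1], [1, 1, 3, 0, 3], [2, 2, 0, 2, 0], [1, 1, 3, 0, 3]]
A³ = [[4, 5, 7, 2, 7], [5, 4, 7, 2, 7], [7, 7, 2, 6, 2], [2, 2, 6, 0, 6], [7, 7, 2, 6, 2]]
A⁴ = [[19, 18, 11, 14, 11], [18, 19, 11, 14, 11], [11, 11, 20, 4, 20], [14, 14, 4, 12, 4], [11, 11, 20, 4, 20]]
A⁵ = [[40, 41, 51, 22, 51], [41, 40, 51, 22, 51], [51, 51, 26, 40, 26], [22, 22, 40, 8, 40], [51, 51, 26, 40, 26]]

26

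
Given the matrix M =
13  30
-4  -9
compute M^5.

[[1453, 3630], [-484, -1209]]

tr M = 4 and det M = 3, so the characteristic polynomial is λ² − (4)λ + (3) with roots 3 and 1.
Eigenvectors give P = [[3, -5], [-1, 2]] with P⁻¹ = [[2, 5], [1, 3]], and M = P·diag(3, 1)·P⁻¹.
Then M^5 = P·diag(243, 1)·P⁻¹ = [[729, -5], [-243, 2]] · [[2, 5], [1, 3]] = [[1453, 3630], [-484, -1209]].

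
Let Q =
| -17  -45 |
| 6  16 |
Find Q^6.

[[379, 945], [-126, -314]]

tr Q = -1 and det Q = -2, so the characteristic polynomial is λ² − (-1)λ + (-2) with roots -2 and 1.
Eigenvectors give P = [[-3, -5], [1, 2]] with P⁻¹ = [[-2, -5], [1, 3]], and Q = P·diag(-2, 1)·P⁻¹.
Then Q^6 = P·diag(64, 1)·P⁻¹ = [[-192, -5], [64, 2]] · [[-2, -5], [1, 3]] = [[379, 945], [-126, -314]].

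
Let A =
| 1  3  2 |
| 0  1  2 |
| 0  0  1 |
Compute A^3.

[[1, 9, 24], [0, 1, 6], [0, 0, 1]]

A = I + N where N = [[0, 3, 2], [0, 0, 2], [0, 0, 0]] is strictly upper-triangular, so N^3 = 0.
(I + N)^3 = I + 3·N + 3·N^2 = [[1, 9, 24], [0, 1, 6], [0, 0, 1]].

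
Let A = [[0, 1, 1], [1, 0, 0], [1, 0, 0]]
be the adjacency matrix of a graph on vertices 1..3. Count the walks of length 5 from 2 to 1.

4

The number of length-5 walks from vertex 2 to vertex 1 is entry (2,1) of A^5, where A is the adjacency matrix.
A^2 = [[2, 0, 0], [0, 1, 1], [0, 1, 1]]
A^3 = [[0, 2, 2], [2, 0, 0], [2, 0, 0]]
A^4 = [[4, 0, 0], [0, 2, 2], [0, 2, 2]]
A^5 = [[0, 4, 4], [4, 0, 0], [4, 0, 0]]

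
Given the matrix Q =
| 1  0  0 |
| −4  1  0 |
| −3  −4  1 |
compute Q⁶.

[[1, 0, 0], [−24, 1, 0], [222, −24, 1]]

Q = I + N where N = [[0, 0, 0], [−4, 0, 0], [−3, −4, 0]] is strictly lower-triangular, so N³ = 0.
(I + N)⁶ = I + 6·N + 15·N² = [[1, 0, 0], [−24, 1, 0], [222, −24, 1]].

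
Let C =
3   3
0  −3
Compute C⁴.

C² = [[9, 0], [0, 9]]
C³ = [[27, 27], [0, −27]]
C⁴ = [[81, 0], [0, 81]]

[[81, 0], [0, 81]]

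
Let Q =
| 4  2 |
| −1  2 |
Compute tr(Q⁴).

Q² = [[14, 12], [−6, 2]]
Q³ = [[44, 52], [−26, −8]]
Q⁴ = [[124, 192], [−96, −68]]

56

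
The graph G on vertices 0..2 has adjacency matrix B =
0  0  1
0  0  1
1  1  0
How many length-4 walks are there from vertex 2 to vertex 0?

0

The number of length-4 walks from vertex 2 to vertex 0 is entry (2,0) of B⁴, where B is the adjacency matrix.
B² = [[1, 1, 0], [1, 1, 0], [0, 0, 2]]
B³ = [[0, 0, 2], [0, 0, 2], [2, 2, 0]]
B⁴ = [[2, 2, 0], [2, 2, 0], [0, 0, 4]]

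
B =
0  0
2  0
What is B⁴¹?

B is strictly triangular, hence nilpotent: B² = 0, so B⁴¹ = 0.

[[0, 0], [0, 0]]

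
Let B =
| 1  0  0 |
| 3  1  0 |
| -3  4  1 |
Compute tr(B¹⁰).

3

B = I + N where N = [[0, 0, 0], [3, 0, 0], [-3, 4, 0]] is strictly lower-triangular, so N³ = 0.
(I + N)¹⁰ = I + 10·N + 45·N² = [[1, 0, 0], [30, 1, 0], [510, 40, 1]].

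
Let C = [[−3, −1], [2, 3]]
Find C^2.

[[7, 0], [0, 7]]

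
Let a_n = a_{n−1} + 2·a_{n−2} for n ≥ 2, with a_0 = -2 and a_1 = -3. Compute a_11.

With companion matrix C = [[1, 2], [1, 0]], [a_n, a_{n−1}]ᵀ = C·[a_{n−1}, a_{n−2}]ᵀ, so [a_11, a_10]ᵀ = C¹⁰·[a_1, a_0]ᵀ.
C¹⁰ = [[683, 682], [341, 342]], giving [a_11, a_10]ᵀ = [[-3413], [-1707]].

-3413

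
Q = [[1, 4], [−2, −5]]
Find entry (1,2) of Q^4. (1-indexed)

tr Q = −4 and det Q = 3, so the characteristic polynomial is λ² − (−4)λ + (3) with roots −1 and −3.
Eigenvectors give P = [[−2, −1], [1, 1]] with P⁻¹ = [[−1, −1], [1, 2]], and Q = P·diag(−1, −3)·P⁻¹.
Then Q^4 = P·diag(1, 81)·P⁻¹ = [[−2, −81], [1, 81]] · [[−1, −1], [1, 2]] = [[−79, −160], [80, 161]].

−160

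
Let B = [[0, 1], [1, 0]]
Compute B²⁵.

B² = I (check: tr B = 0 and det B = −1), so B²⁵ = B since 25 is odd.

[[0, 1], [1, 0]]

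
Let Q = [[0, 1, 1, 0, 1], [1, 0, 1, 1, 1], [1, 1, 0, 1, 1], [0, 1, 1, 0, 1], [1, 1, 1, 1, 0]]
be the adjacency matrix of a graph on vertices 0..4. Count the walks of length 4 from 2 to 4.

41

The number of length-4 walks from vertex 2 to vertex 4 is entry (2,4) of Q⁴, where Q is the adjacency matrix.
Q² = [[3, 2, 2, 3, 2], [2, 4, 3, 2, 3], [2, 3, 4, 2, 3], [3, 2, 2, 3, 2], [2, 3, 3, 2, 4]]
Q³ = [[6, 10, 10, 6, 10], [10, 10, 11, 10, 11], [10, 11, 10, 10, 11], [6, 10, 10, 6, 10], [10, 11, 11, 10, 10]]
Q⁴ = [[30, 32, 32, 30, 32], [32, 42, 41, 32, 41], [32, 41, 42, 32, 41], [30, 32, 32, 30, 32], [32, 41, 41, 32, 42]]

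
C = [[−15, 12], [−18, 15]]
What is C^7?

tr C = 0 and det C = −9, so the characteristic polynomial is λ² − (0)λ + (−9) with roots 3 and −3.
Eigenvectors give P = [[−2, 1], [−3, 1]] with P⁻¹ = [[1, −1], [3, −2]], and C = P·diag(3, −3)·P⁻¹.
Then C^7 = P·diag(2187, −2187)·P⁻¹ = [[−4374, −2187], [−6561, −2187]] · [[1, −1], [3, −2]] = [[−10935, 8748], [−13122, 10935]].

[[−10935, 8748], [−13122, 10935]]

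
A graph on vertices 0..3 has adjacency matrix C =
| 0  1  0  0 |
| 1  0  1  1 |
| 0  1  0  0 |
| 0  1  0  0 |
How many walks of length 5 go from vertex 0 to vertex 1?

The number of length-5 walks from vertex 0 to vertex 1 is entry (0,1) of C⁵, where C is the adjacency matrix.
C² = [[1, 0, 1, 1], [0, 3, 0, 0], [1, 0, 1, 1], [1, 0, 1, 1]]
C³ = [[0, 3, 0, 0], [3, 0, 3, 3], [0, 3, 0, 0], [0, 3, 0, 0]]
C⁴ = [[3, 0, 3, 3], [0, 9, 0, 0], [3, 0, 3, 3], [3, 0, 3, 3]]
C⁵ = [[0, 9, 0, 0], [9, 0, 9, 9], [0, 9, 0, 0], [0, 9, 0, 0]]

9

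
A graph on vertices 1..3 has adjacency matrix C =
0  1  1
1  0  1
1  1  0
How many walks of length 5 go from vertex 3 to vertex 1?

11

The number of length-5 walks from vertex 3 to vertex 1 is entry (3,1) of C^5, where C is the adjacency matrix.
C^2 = [[2, 1, 1], [1, 2, 1], [1, 1, 2]]
C^3 = [[2, 3, 3], [3, 2, 3], [3, 3, 2]]
C^4 = [[6, 5, 5], [5, 6, 5], [5, 5, 6]]
C^5 = [[10, 11, 11], [11, 10, 11], [11, 11, 10]]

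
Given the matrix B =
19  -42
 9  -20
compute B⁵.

[[199, -462], [99, -230]]

tr B = -1 and det B = -2, so the characteristic polynomial is λ² − (-1)λ + (-2) with roots 1 and -2.
Eigenvectors give P = [[7, 2], [3, 1]] with P⁻¹ = [[1, -2], [-3, 7]], and B = P·diag(1, -2)·P⁻¹.
Then B⁵ = P·diag(1, -32)·P⁻¹ = [[7, -64], [3, -32]] · [[1, -2], [-3, 7]] = [[199, -462], [99, -230]].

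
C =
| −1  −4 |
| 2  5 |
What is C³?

tr C = 4 and det C = 3, so the characteristic polynomial is λ² − (4)λ + (3) with roots 1 and 3.
Eigenvectors give P = [[2, −1], [−1, 1]] with P⁻¹ = [[1, 1], [1, 2]], and C = P·diag(1, 3)·P⁻¹.
Then C³ = P·diag(1, 27)·P⁻¹ = [[2, −27], [−1, 27]] · [[1, 1], [1, 2]] = [[−25, −52], [26, 53]].

[[−25, −52], [26, 53]]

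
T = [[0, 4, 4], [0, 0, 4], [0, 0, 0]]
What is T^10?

[[0, 0, 0], [0, 0, 0], [0, 0, 0]]

T is strictly triangular, hence nilpotent: T^3 = 0, so T^10 = 0.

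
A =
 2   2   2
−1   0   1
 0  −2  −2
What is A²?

[[2, 0, 2], [−2, −4, −4], [2, 4, 2]]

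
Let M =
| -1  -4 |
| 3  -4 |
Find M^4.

M^2 = [[-11, 20], [-15, 4]]
M^3 = [[71, -36], [27, 44]]
M^4 = [[-179, -140], [105, -284]]

[[-179, -140], [105, -284]]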